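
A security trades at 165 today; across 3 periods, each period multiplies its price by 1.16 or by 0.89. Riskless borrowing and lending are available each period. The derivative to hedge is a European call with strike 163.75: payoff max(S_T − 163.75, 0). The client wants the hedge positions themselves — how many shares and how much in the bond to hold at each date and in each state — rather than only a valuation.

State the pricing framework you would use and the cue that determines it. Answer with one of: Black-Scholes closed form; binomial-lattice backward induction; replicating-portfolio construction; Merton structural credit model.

framework: replicating-portfolio construction

Key observation: what is demanded is not a single number but the (Δ, B) position at each node of the 1.16/0.89 tree starting at 165; constructing those positions is the replicating-portfolio method.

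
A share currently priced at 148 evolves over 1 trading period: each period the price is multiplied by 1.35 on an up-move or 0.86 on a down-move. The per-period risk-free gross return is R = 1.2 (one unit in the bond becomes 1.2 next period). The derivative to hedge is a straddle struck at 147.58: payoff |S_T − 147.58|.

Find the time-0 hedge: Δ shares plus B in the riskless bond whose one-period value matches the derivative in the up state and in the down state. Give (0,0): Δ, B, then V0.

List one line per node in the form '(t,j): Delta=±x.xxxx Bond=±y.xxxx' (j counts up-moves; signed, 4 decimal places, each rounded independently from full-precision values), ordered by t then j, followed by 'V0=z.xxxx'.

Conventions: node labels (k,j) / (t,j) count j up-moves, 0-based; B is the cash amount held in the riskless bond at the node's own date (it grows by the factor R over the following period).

(0,0): Delta=0.4402 Bond=-29.7690
V0=35.3738

Risk-neutral probability p* = (R−d)/(u−d) = (1.2−0.86)/(1.35−0.86) = 0.6939.
Expiry values: V(1,0)=20.3000, V(1,1)=52.2200
  t=0,j=0: stock 148.0000 → up 199.8000 (V=52.2200), down 127.2800 (V=20.3000). Price 35.3738; hedge Δ=0.4402, bond B=-29.7690.
As a check, the time-0 holding Δ(0,0)·S0 + B(0,0) comes to 35.3738 — exactly V0.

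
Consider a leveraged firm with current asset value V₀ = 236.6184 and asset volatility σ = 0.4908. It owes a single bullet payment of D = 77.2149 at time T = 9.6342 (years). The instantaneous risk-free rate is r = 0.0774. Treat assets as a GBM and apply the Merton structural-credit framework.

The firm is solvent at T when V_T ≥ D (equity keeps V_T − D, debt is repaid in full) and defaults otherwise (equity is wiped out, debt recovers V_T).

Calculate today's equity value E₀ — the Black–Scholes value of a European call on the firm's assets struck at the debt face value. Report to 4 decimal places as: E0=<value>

E0=206.2114

Apply the equity-as-call identities (strike 77.2149, horizon 9.6342 years):
d₁ = [ln(V₀/D) + (r + σ²/2)T] / (σ√T)
   = [ln(236.6184/77.2149) + (0.0774 + 0.5·0.4908²)·9.6342] / (0.4908·√9.6342)
   = [1.119856 + 1.906052] / 1.523394 = 1.986294
d₂ = d₁ − σ√T = 1.986294 − 1.523394 = 0.462899
N(d₁) = 0.976500,  N(d₂) = 0.678282,  e^(−rT) = 0.474408
E₀ = V₀·N(d₁) − D·e^(−rT)·N(d₂)
   = 236.6184·0.976500 − 77.2149·0.474408·0.678282 = 206.211385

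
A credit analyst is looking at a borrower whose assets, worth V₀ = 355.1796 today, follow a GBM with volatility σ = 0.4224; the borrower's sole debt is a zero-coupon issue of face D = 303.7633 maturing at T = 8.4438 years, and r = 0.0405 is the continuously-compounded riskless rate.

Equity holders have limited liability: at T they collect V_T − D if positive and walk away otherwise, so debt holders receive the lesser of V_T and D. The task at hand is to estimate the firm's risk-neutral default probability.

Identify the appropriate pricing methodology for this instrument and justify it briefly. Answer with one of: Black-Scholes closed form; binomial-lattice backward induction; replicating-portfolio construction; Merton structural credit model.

Key observation: a levered firm with one bullet debt due at 8.4438 years is the canonical structural-credit setup: equity is a call on the firm's assets struck at the face value.

framework: Merton structural credit model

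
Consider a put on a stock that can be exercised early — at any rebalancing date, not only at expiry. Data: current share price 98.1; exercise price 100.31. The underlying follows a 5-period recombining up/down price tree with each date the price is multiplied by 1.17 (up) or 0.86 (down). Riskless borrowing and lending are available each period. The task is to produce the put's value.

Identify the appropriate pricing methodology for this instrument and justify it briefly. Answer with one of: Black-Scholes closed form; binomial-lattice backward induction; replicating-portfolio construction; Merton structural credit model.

Key observation: early exercise of the strike-100.31 put must be checked at each of the 5 dates (spot 98.1), which forces a node-by-node comparison of intrinsic and continuation value backward from expiry.

framework: binomial-lattice backward induction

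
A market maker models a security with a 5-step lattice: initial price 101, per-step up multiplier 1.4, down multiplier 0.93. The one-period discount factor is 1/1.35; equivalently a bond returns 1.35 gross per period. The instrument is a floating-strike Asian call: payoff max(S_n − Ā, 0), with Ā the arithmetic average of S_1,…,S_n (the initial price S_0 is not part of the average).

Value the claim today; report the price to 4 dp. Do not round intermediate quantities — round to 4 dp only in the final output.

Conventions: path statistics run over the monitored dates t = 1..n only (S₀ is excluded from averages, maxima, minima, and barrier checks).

No-arbitrage gives p* = (R−d)/(u−d) = 0.8936: enumerate every path, weight its payoff by its p*-probability, and discount by R^5.
Enumerate all 2^5 = 32 price paths (U = up ×1.4, D = down ×0.93); each path with k up-moves has probability p*^k·(1−p*)^(5−k).
DDDDD: Ā=81.6685, payoff=0.0000, prob=0.000014
UDDDD: Ā=122.9419, payoff=0.0000, prob=0.000114
DUDDD: Ā=113.4479, payoff=0.0000, prob=0.000114
UUDDD: Ā=170.7818, payoff=0.0000, prob=0.000961
DDUDD: Ā=104.6185, payoff=1.1561, prob=0.000114
UDUDD: Ā=157.4902, payoff=1.7403, prob=0.000961
DUUDD: Ā=147.9962, payoff=11.2343, prob=0.000961
UUUDD: Ā=222.7900, payoff=16.9119, prob=0.008076
DDDUD: Ā=96.4071, payoff=9.3674, prob=0.000114
UDDUD: Ā=145.1290, payoff=14.1015, prob=0.000961
DUDUD: Ā=135.6350, payoff=23.5955, prob=0.000961
UUDUD: Ā=204.1817, payoff=35.5201, prob=0.008076
DDUUD: Ā=126.8056, payoff=32.4249, prob=0.000961
UDUUD: Ā=190.8901, payoff=48.8117, prob=0.008076
DUUUD: Ā=181.3961, payoff=58.3057, prob=0.008076
UUUUD: Ā=273.0694, payoff=87.7721, prob=0.067839
DDDDU: Ā=88.7706, payoff=17.0040, prob=0.000114
UDDDU: Ā=133.6331, payoff=25.5974, prob=0.000961
DUDDU: Ā=124.1391, payoff=35.0914, prob=0.000961
UUDDU: Ā=186.8760, payoff=52.8258, prob=0.008076
DDUDU: Ā=115.3097, payoff=43.9208, prob=0.000961
UDUDU: Ā=173.5844, payoff=66.1174, prob=0.008076
DUUDU: Ā=164.0904, payoff=75.6114, prob=0.008076
UUUDU: Ā=247.0179, payoff=113.8236, prob=0.067839
DDDUU: Ā=107.0983, payoff=52.1322, prob=0.000961
UDDUU: Ā=161.2233, payoff=78.4786, prob=0.008076
DUDUU: Ā=151.7293, payoff=87.9726, prob=0.008076
UUDUU: Ā=228.4096, payoff=132.4318, prob=0.067839
DDUUU: Ā=142.8998, payoff=96.8020, prob=0.008076
UDUUU: Ā=215.1180, payoff=145.7234, prob=0.067839
DUUUU: Ā=205.6240, payoff=155.2174, prob=0.067839
UUUUU: Ā=309.5416, payoff=233.6607, prob=0.569846
Price = Σ prob·payoff / R^5 = 181.445505 / 4.484033 = 40.4648

price = 40.4648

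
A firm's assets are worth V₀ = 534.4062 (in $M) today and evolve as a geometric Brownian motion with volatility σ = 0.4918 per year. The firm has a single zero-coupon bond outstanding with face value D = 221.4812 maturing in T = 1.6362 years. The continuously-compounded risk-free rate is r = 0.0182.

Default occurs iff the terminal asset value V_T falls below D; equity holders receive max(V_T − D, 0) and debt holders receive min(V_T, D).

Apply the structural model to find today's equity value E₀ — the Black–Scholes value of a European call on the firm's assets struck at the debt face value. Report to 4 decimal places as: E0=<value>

E0=326.2149

Equity is a call on the firm's assets struck at D = 221.4812:
d₁ = [ln(V₀/D) + (r + σ²/2)T] / (σ√T)
   = [ln(534.4062/221.4812) + (0.0182 + 0.5·0.4918²)·1.6362] / (0.4918·√1.6362)
   = [0.880819 + 0.227650] / 0.629081 = 1.762044
d₂ = d₁ − σ√T = 1.762044 − 0.629081 = 1.132963
N(d₁) = 0.960969,  N(d₂) = 0.871385,  e^(−rT) = 0.970660
E₀ = V₀·N(d₁) − D·e^(−rT)·N(d₂)
   = 534.4062·0.960969 − 221.4812·0.970660·0.871385 = 326.214870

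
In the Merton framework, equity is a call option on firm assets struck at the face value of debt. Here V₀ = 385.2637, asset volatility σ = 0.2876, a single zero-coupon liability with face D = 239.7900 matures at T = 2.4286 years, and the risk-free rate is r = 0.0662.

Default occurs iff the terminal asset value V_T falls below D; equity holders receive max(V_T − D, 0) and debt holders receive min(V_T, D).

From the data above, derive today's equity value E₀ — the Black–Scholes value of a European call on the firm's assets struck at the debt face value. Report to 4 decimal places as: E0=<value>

E0=185.4505

With assets at 385.2637 and a single debt payment of 239.7900 at 2.4286 years:
d₁ = [ln(V₀/D) + (r + σ²/2)T] / (σ√T)
   = [ln(385.2637/239.7900) + (0.0662 + 0.5·0.2876²)·2.4286] / (0.2876·√2.4286)
   = [0.474164 + 0.261213] / 0.448195 = 1.640753
d₂ = d₁ − σ√T = 1.640753 − 0.448195 = 1.192558
N(d₁) = 0.949576,  N(d₂) = 0.883479,  e^(−rT) = 0.851485
E₀ = V₀·N(d₁) − D·e^(−rT)·N(d₂)
   = 385.2637·0.949576 − 239.7900·0.851485·0.883479 = 185.450452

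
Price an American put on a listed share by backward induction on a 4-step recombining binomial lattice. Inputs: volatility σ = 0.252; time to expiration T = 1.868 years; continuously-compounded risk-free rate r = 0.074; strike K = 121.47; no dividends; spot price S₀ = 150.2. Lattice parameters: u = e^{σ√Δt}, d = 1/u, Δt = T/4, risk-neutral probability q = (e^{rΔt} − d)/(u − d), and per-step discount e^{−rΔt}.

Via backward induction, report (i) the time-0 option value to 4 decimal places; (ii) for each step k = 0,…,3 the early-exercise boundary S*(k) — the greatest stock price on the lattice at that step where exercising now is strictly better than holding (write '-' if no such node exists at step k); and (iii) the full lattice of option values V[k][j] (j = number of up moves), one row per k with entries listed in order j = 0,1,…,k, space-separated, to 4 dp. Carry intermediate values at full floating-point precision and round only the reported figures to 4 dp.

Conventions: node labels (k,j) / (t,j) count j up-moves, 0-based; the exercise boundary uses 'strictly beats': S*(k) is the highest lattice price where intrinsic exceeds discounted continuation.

Δt=0.46700, u=1.18793, d=0.84180, q=0.55864, disc=e^(-rΔt)=0.96603
k=4 terminal: V=max(K-S,0) → 46.0459 15.0336 0.0000 0.0000 0.0000
k=3: j=0 S=89.5984 intr=31.8716 cont=27.7456 V=31.8716[EX]; j=1 S=126.4387 intr=0.0000 cont=6.4098 V=6.4098[hold]; j=2 S=178.4267 intr=0.0000 cont=0.0000 V=0.0000[hold]; j=3 S=251.7908 intr=0.0000 cont=0.0000 V=0.0000[hold]  S*(3)=89.5984
k=2: j=0 S=106.4364 intr=15.0336 cont=17.0482 V=17.0482[hold]; j=1 S=150.2000 intr=0.0000 cont=2.7329 V=2.7329[hold]; j=2 S=211.9580 intr=0.0000 cont=0.0000 V=0.0000[hold]  S*(2)=-
k=1: j=0 S=126.4387 intr=0.0000 cont=8.7437 V=8.7437[hold]; j=1 S=178.4267 intr=0.0000 cont=1.1652 V=1.1652[hold]  S*(1)=-
k=0: j=0 S=150.2000 intr=0.0000 cont=4.3568 V=4.3568[hold]  S*(0)=-

price = 4.3568
boundary = - - - 89.5984
tree:
4.3568
8.7437 1.1652
17.0482 2.7329 0.0000
31.8716 6.4098 0.0000 0.0000
46.0459 15.0336 0.0000 0.0000 0.0000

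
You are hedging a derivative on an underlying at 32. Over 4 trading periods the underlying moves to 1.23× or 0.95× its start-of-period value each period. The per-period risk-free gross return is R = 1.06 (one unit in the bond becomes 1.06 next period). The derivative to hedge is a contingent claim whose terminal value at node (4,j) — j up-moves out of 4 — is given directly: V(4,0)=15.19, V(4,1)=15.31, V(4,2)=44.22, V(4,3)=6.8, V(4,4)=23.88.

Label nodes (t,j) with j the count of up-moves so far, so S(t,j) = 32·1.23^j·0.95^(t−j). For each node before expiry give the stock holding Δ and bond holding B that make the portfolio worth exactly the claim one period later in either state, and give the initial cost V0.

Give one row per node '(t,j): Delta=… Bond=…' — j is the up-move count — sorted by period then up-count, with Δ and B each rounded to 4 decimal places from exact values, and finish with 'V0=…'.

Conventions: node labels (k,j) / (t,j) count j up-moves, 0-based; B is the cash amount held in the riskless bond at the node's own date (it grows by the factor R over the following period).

Under the risk-neutral measure, an up-move has probability p* = (R−d)/(u−d) = 0.3929 and values discount at R = 1.06.
Terminal payoffs: V(4,0)=15.1900, V(4,1)=15.3100, V(4,2)=44.2200, V(4,3)=6.8000, V(4,4)=23.8800
  t=3,j=0: stock 27.4360 → up 33.7463 (V=15.3100), down 26.0642 (V=15.1900). Price 14.3747; hedge Δ=0.0156, bond B=13.9461.
  t=3,j=1: stock 35.5224 → up 43.6926 (V=44.2200), down 33.7463 (V=15.3100). Price 25.1580; hedge Δ=2.9066, bond B=-78.0920.
  t=3,j=2: stock 45.9922 → up 56.5704 (V=6.8000), down 43.6926 (V=44.2200). Price 27.8484; hedge Δ=-2.9058, bond B=161.4912.
  t=3,j=3: stock 59.5477 → up 73.2437 (V=23.8800), down 56.5704 (V=6.8000). Price 12.7453; hedge Δ=1.0244, bond B=-48.2547.
  t=2,j=0: stock 28.8800 → up 35.5224 (V=25.1580), down 27.4360 (V=14.3747). Price 17.5575; hedge Δ=1.3335, bond B=-20.9545.
  t=2,j=1: stock 37.3920 → up 45.9922 (V=27.8484), down 35.5224 (V=25.1580). Price 24.7311; hedge Δ=0.2570, bond B=15.1226.
  t=2,j=2: stock 48.4128 → up 59.5477 (V=12.7453), down 45.9922 (V=27.8484). Price 20.6745; hedge Δ=-1.1142, bond B=74.6142.
  t=1,j=0: stock 30.4000 → up 37.3920 (V=24.7311), down 28.8800 (V=17.5575). Price 19.2224; hedge Δ=0.8428, bond B=-6.3975.
  t=1,j=1: stock 39.3600 → up 48.4128 (V=20.6745), down 37.3920 (V=24.7311). Price 21.8278; hedge Δ=-0.3681, bond B=36.3154.
  t=0,j=0: stock 32.0000 → up 39.3600 (V=21.8278), down 30.4000 (V=19.2224). Price 19.0999; hedge Δ=0.2908, bond B=9.7949.
Sanity check at the root: Δ(0,0)·S0 + B(0,0) reproduces V0 = 19.0999.

(0,0): Delta=0.2908 Bond=9.7949
(1,0): Delta=0.8428 Bond=-6.3975
(1,1): Delta=-0.3681 Bond=36.3154
(2,0): Delta=1.3335 Bond=-20.9545
(2,1): Delta=0.2570 Bond=15.1226
(2,2): Delta=-1.1142 Bond=74.6142
(3,0): Delta=0.0156 Bond=13.9461
(3,1): Delta=2.9066 Bond=-78.0920
(3,2): Delta=-2.9058 Bond=161.4912
(3,3): Delta=1.0244 Bond=-48.2547
V0=19.0999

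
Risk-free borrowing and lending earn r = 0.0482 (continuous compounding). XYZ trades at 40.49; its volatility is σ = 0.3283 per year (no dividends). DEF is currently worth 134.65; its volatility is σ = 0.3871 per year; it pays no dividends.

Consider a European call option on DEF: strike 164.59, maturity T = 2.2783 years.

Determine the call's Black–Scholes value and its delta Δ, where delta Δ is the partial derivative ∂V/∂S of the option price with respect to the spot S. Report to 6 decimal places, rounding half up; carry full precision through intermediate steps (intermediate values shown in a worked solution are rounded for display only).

price = 26.388691
Δ = 0.554272

σ√T = 0.3871·√2.2783 = 0.584290
d₁ = (ln(S/K) + (r+σ²/2)T) / (σ√T) = (ln(134.65/164.59) + (0.0482+0.3871²/2)·2.2783) / 0.584290 = (-0.200779 + 0.280512) / 0.584290 = 0.136461
d₂ = d₁ − σ√T = 0.136461 − 0.584290 = -0.447829
e^{−rT} = 0.896001
N(d₁) = 0.554272,  N(d₂) = 0.327138
Call price V = S·N(d₁) − K·e^{−rT}·N(d₂) = 74.632672 − 48.243981 = 26.388691
Δ = N(d₁) = 0.554272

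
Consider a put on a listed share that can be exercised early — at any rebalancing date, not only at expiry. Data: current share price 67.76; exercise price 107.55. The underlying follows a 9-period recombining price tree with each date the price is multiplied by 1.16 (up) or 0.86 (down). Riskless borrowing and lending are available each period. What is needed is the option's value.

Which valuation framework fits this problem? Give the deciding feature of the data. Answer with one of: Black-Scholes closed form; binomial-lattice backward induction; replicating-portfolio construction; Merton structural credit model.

framework: binomial-lattice backward induction

Key observation: an American put (K = 107.55, S₀ = 67.76) on a 9-date tree has no closed form — the optimal stopping decision is embedded and must be resolved recursively from expiry.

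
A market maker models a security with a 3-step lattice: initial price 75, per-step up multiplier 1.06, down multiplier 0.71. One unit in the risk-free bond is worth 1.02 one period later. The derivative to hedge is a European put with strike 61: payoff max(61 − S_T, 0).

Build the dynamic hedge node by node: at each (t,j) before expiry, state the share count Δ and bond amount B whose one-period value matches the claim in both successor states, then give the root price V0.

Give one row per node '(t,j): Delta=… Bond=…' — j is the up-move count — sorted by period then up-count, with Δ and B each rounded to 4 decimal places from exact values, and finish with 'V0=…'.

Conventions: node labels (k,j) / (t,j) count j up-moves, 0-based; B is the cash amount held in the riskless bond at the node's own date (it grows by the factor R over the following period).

Arbitrage-free pricing uses the up-move probability p* = (R−d)/(u−d) = 0.8857, discounting each step at R = 1.02.
At maturity the claim pays: V(3,0)=34.1567, V(3,1)=20.9241, V(3,2)=1.1683, V(3,3)=0.0000
(2,0): S=37.8075. Δ = (V_up−V_dn)/(S_up−S_dn) = (20.9241−34.1567)/(40.0759−26.8433) = -1.0000. V = [p*·20.9241 + (1−p*)·34.1567]/1.02 = 21.9964. B = V − Δ·S = 59.8039.
(2,1): S=56.4450. Δ = (V_up−V_dn)/(S_up−S_dn) = (1.1683−20.9241)/(59.8317−40.0759) = -1.0000. V = [p*·1.1683 + (1−p*)·20.9241]/1.02 = 3.3589. B = V − Δ·S = 59.8039.
(2,2): S=84.2700. Δ = (V_up−V_dn)/(S_up−S_dn) = (0.0000−1.1683)/(89.3262−59.8317) = -0.0396. V = [p*·0.0000 + (1−p*)·1.1683]/1.02 = 0.1309. B = V − Δ·S = 3.4689.
(1,0): S=53.2500. Δ = (V_up−V_dn)/(S_up−S_dn) = (3.3589−21.9964)/(56.4450−37.8075) = -1.0000. V = [p*·3.3589 + (1−p*)·21.9964]/1.02 = 5.3813. B = V − Δ·S = 58.6313.
(1,1): S=79.5000. Δ = (V_up−V_dn)/(S_up−S_dn) = (0.1309−3.3589)/(84.2700−56.4450) = -0.1160. V = [p*·0.1309 + (1−p*)·3.3589]/1.02 = 0.4900. B = V − Δ·S = 9.7129.
(0,0): S=75.0000. Δ = (V_up−V_dn)/(S_up−S_dn) = (0.4900−5.3813)/(79.5000−53.2500) = -0.1863. V = [p*·0.4900 + (1−p*)·5.3813]/1.02 = 1.0285. B = V − Δ·S = 15.0035.
Sanity check at the root: Δ(0,0)·S0 + B(0,0) reproduces V0 = 1.0285.

(0,0): Delta=-0.1863 Bond=15.0035
(1,0): Delta=-1.0000 Bond=58.6313
(1,1): Delta=-0.1160 Bond=9.7129
(2,0): Delta=-1.0000 Bond=59.8039
(2,1): Delta=-1.0000 Bond=59.8039
(2,2): Delta=-0.0396 Bond=3.4689
V0=1.0285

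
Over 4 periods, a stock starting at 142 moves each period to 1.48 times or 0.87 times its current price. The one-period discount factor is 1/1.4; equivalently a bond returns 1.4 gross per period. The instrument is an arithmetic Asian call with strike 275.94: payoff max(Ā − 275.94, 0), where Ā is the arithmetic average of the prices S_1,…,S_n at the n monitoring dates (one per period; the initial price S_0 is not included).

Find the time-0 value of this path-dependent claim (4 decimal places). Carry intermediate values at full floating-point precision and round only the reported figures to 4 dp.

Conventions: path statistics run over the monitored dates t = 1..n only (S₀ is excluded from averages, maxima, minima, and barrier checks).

price = 22.7869

With p* = (R−d)/(u−d) = 0.8689, sum probability × payoff across the paths and divide by R^4.
Enumerate all 2^4 = 16 price paths (U = up ×1.48, D = down ×0.87); each path with k up-moves has probability p*^k·(1−p*)^(4−k).
DDDD: Ā=101.4697, payoff=0.0000, prob=0.000296
UDDD: Ā=172.6151, payoff=0.0000, prob=0.001960
DUDD: Ā=150.9601, payoff=0.0000, prob=0.001960
UUDD: Ā=256.8056, payoff=0.0000, prob=0.012984
DDUD: Ā=132.1202, payoff=0.0000, prob=0.001960
UDUD: Ā=224.7562, payoff=0.0000, prob=0.012984
DUUD: Ā=203.1012, payoff=0.0000, prob=0.012984
UUUD: Ā=345.5056, payoff=69.5656, prob=0.086020
DDDU: Ā=115.7296, payoff=0.0000, prob=0.001960
UDDU: Ā=196.8733, payoff=0.0000, prob=0.012984
DUDU: Ā=175.2183, payoff=0.0000, prob=0.012984
UUDU: Ā=298.0724, payoff=22.1324, prob=0.086020
DDUU: Ā=156.3784, payoff=0.0000, prob=0.012984
UDUU: Ā=266.0230, payoff=0.0000, prob=0.086020
DUUU: Ā=244.3680, payoff=0.0000, prob=0.086020
UUUU: Ā=415.7066, payoff=139.7666, prob=0.569881
Price = Σ prob·payoff / R^4 = 87.538146 / 3.841600 = 22.7869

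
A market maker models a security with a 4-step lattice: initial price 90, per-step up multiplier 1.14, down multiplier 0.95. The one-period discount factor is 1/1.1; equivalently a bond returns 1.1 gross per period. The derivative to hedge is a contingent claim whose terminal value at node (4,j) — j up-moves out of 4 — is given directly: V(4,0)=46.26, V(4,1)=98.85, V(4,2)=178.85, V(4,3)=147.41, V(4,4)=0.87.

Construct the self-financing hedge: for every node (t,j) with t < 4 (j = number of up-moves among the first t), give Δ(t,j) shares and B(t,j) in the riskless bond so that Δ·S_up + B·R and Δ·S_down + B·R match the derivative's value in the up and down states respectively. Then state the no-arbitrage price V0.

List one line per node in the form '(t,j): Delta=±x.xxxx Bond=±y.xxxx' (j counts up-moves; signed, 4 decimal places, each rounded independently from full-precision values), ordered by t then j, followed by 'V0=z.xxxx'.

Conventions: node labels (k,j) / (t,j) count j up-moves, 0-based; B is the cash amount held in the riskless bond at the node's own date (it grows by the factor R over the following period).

(0,0): Delta=-3.3213 Bond=363.1662
(1,0): Delta=0.4746 Bond=74.9363
(1,1): Delta=-4.1648 Bond=486.0286
(2,0): Delta=4.3726 Bond=-234.1892
(2,1): Delta=-0.3917 Bond=166.8617
(2,2): Delta=-5.0033 Bond=632.7033
(3,0): Delta=3.5870 Bond=-196.9909
(3,1): Delta=4.5472 Bond=-273.7727
(3,2): Delta=-1.4892 Bond=305.5000
(3,3): Delta=-5.7842 Bond=800.1000
V0=64.2483

Arbitrage-free pricing uses the up-move probability p* = (R−d)/(u−d) = 0.7895, discounting each step at R = 1.1.
Payoffs at expiry: V(4,0)=46.2600, V(4,1)=98.8500, V(4,2)=178.8500, V(4,3)=147.4100, V(4,4)=0.8700
Node (3,0) S=77.1637: V=(p*·98.8500+(1−p*)·46.2600)/1.1=79.7986; Δ=(98.8500−46.2600)/(87.9667−73.3056)=3.5870; B=V−Δ·S=-196.9909
Node (3,1) S=92.5965: V=(p*·178.8500+(1−p*)·98.8500)/1.1=147.2799; Δ=(178.8500−98.8500)/(105.5600−87.9667)=4.5472; B=V−Δ·S=-273.7727
Node (3,2) S=111.1158: V=(p*·147.4100+(1−p*)·178.8500)/1.1=140.0263; Δ=(147.4100−178.8500)/(126.6720−105.5600)=-1.4892; B=V−Δ·S=305.5000
Node (3,3) S=133.3390: V=(p*·0.8700+(1−p*)·147.4100)/1.1=28.8368; Δ=(0.8700−147.4100)/(152.0064−126.6720)=-5.7842; B=V−Δ·S=800.1000
Node (2,0) S=81.2250: V=(p*·147.2799+(1−p*)·79.7986)/1.1=120.9757; Δ=(147.2799−79.7986)/(92.5965−77.1637)=4.3726; B=V−Δ·S=-234.1892
Node (2,1) S=97.4700: V=(p*·140.0263+(1−p*)·147.2799)/1.1=128.6849; Δ=(140.0263−147.2799)/(111.1158−92.5965)=-0.3917; B=V−Δ·S=166.8617
Node (2,2) S=116.9640: V=(p*·28.8368+(1−p*)·140.0263)/1.1=47.4956; Δ=(28.8368−140.0263)/(133.3390−111.1158)=-5.0033; B=V−Δ·S=632.7033
Node (1,0) S=85.5000: V=(p*·128.6849+(1−p*)·120.9757)/1.1=115.5108; Δ=(128.6849−120.9757)/(97.4700−81.2250)=0.4746; B=V−Δ·S=74.9363
Node (1,1) S=102.6000: V=(p*·47.4956+(1−p*)·128.6849)/1.1=58.7164; Δ=(47.4956−128.6849)/(116.9640−97.4700)=-4.1648; B=V−Δ·S=486.0286
Node (0,0) S=90.0000: V=(p*·58.7164+(1−p*)·115.5108)/1.1=64.2483; Δ=(58.7164−115.5108)/(102.6000−85.5000)=-3.3213; B=V−Δ·S=363.1662
Check: Δ(0,0)·S0 + B(0,0) = 64.2483 = V0.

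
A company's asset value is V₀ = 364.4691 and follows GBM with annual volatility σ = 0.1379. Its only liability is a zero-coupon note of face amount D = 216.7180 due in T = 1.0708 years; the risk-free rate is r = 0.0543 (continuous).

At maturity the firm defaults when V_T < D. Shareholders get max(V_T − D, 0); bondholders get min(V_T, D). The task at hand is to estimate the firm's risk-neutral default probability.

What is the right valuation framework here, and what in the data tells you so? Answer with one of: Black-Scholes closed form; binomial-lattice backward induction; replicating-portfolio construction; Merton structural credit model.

framework: Merton structural credit model

Key observation: a levered firm with one bullet debt due at 1.0708 years is the canonical structural-credit setup: equity is a call on the firm's assets struck at the face value.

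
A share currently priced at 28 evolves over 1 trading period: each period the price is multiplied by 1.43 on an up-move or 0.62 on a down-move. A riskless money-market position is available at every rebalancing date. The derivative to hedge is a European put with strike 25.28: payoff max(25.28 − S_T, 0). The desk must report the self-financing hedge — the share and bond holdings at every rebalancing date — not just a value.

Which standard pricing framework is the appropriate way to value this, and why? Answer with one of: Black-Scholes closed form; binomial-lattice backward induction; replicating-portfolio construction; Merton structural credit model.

Key observation: a price alone would not answer the question — the per-node share/bond construction on the spot-28, 1.43/0.62 tree is required, and only the replicating-portfolio method yields it.

framework: replicating-portfolio construction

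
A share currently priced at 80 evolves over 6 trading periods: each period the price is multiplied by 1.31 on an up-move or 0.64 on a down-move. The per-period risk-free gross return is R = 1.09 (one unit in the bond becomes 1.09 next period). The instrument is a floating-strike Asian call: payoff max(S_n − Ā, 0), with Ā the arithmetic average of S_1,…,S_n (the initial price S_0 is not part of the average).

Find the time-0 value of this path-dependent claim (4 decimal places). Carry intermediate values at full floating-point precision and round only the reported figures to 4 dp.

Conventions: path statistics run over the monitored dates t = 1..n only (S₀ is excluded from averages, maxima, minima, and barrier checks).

price = 20.1869

Under the martingale measure an up-move has probability p* = 0.6716; value the claim as the probability-weighted average of per-path payoffs, discounted 6 periods at R = 1.09.
Enumerate all 2^6 = 64 price paths (U = up ×1.31, D = down ×0.64); each path with k up-moves has probability p*^k·(1−p*)^(6−k).
DDDDDD: Ā=22.0748, payoff=0.0000, prob=0.001253
UDDDDD: Ā=45.1844, payoff=0.0000, prob=0.002564
DUDDDD: Ā=36.2510, payoff=0.0000, prob=0.002564
UUDDDD: Ā=74.2013, payoff=0.0000, prob=0.005244
DDUDDD: Ā=30.5337, payoff=0.0000, prob=0.002564
UDUDDD: Ā=62.4986, payoff=0.0000, prob=0.005244
DUUDDD: Ā=53.5653, payoff=0.0000, prob=0.005244
UUUDDD: Ā=109.6415, payoff=0.0000, prob=0.010726
DDDUDD: Ā=26.8746, payoff=0.0000, prob=0.002564
UDDUDD: Ā=55.0089, payoff=0.0000, prob=0.005244
DUDUDD: Ā=46.0756, payoff=0.0000, prob=0.005244
UUDUDD: Ā=94.3110, payoff=0.0000, prob=0.010726
DDUUDD: Ā=40.3583, payoff=0.0000, prob=0.005244
UDUUDD: Ā=82.6083, payoff=0.0000, prob=0.010726
DUUUDD: Ā=73.6750, payoff=0.0000, prob=0.010726
UUUUDD: Ā=150.8035, payoff=0.0000, prob=0.021941
DDDDUD: Ā=24.5328, payoff=0.0000, prob=0.002564
UDDDUD: Ā=50.2155, payoff=0.0000, prob=0.005244
DUDDUD: Ā=41.2822, payoff=0.0000, prob=0.005244
UUDDUD: Ā=84.4995, payoff=0.0000, prob=0.010726
DDUDUD: Ā=35.5649, payoff=0.0000, prob=0.005244
UDUDUD: Ā=72.7968, payoff=0.0000, prob=0.010726
DUUDUD: Ā=63.8635, payoff=0.0000, prob=0.010726
UUUDUD: Ā=130.7205, payoff=0.0000, prob=0.021941
DDDUUD: Ā=31.9058, payoff=0.0000, prob=0.005244
UDDUUD: Ā=65.3071, payoff=0.0000, prob=0.010726
DUDUUD: Ā=56.3738, payoff=0.0000, prob=0.010726
UUDUUD: Ā=115.3900, payoff=0.0000, prob=0.021941
DDUUUD: Ā=50.6564, payoff=0.0000, prob=0.010726
UDUUUD: Ā=103.6874, payoff=0.0000, prob=0.021941
DUUUUD: Ā=94.7540, payoff=1.7477, prob=0.021941
UUUUUD: Ā=193.9497, payoff=3.5773, prob=0.044878
DDDDDU: Ā=23.0340, payoff=0.0000, prob=0.002564
UDDDDU: Ā=47.1477, payoff=0.0000, prob=0.005244
DUDDDU: Ā=38.2144, payoff=0.0000, prob=0.005244
UUDDDU: Ā=78.2201, payoff=0.0000, prob=0.010726
DDUDDU: Ā=32.4971, payoff=0.0000, prob=0.005244
UDUDDU: Ā=66.5174, payoff=0.0000, prob=0.010726
DUUDDU: Ā=57.5841, payoff=0.0000, prob=0.010726
UUUDDU: Ā=117.8675, payoff=0.0000, prob=0.021941
DDDUDU: Ā=28.8380, payoff=0.0000, prob=0.005244
UDDUDU: Ā=59.0277, payoff=0.0000, prob=0.010726
DUDUDU: Ā=50.0944, payoff=0.0000, prob=0.010726
UUDUDU: Ā=102.5370, payoff=0.0000, prob=0.021941
DDUUDU: Ā=44.3771, payoff=2.7688, prob=0.010726
UDUUDU: Ā=90.8343, payoff=5.6674, prob=0.021941
DUUUDU: Ā=81.9010, payoff=14.6008, prob=0.021941
UUUUDU: Ā=167.6410, payoff=29.8860, prob=0.044878
DDDDUU: Ā=26.4962, payoff=0.0000, prob=0.005244
UDDDUU: Ā=54.2343, payoff=0.0000, prob=0.010726
DUDDUU: Ā=45.3010, payoff=1.8449, prob=0.010726
UUDDUU: Ā=92.7254, payoff=3.7763, prob=0.021941
DDUDUU: Ā=39.5836, payoff=7.5622, prob=0.010726
UDUDUU: Ā=81.0228, payoff=15.4790, prob=0.021941
DUUDUU: Ā=72.0894, payoff=24.4123, prob=0.021941
UUUDUU: Ā=147.5581, payoff=49.9689, prob=0.044878
DDDUUU: Ā=35.9246, payoff=11.2213, prob=0.010726
UDDUUU: Ā=73.5331, payoff=22.9687, prob=0.021941
DUDUUU: Ā=64.5997, payoff=31.9020, prob=0.021941
UUDUUU: Ā=132.2276, payoff=65.2994, prob=0.044878
DDUUUU: Ā=58.8824, payoff=37.6193, prob=0.021941
UDUUUU: Ā=120.5249, payoff=77.0021, prob=0.044878
DUUUUU: Ā=111.5916, payoff=85.9354, prob=0.044878
UUUUUU: Ā=228.4140, payoff=175.8990, prob=0.091797
Price = Σ prob·payoff / R^6 = 33.855472 / 1.677100 = 20.1869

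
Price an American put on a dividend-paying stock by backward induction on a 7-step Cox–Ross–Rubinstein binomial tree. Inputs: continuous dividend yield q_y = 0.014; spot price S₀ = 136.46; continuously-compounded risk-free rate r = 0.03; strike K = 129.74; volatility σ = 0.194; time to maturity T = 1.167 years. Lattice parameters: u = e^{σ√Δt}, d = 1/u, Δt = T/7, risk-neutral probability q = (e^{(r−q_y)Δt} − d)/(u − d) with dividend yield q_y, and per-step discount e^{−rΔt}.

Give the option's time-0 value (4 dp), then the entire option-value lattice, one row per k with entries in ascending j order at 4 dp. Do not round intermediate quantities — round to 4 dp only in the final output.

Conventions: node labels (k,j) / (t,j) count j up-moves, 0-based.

Δt=0.16671  u=1.08243  d=0.92384  q=0.49705  discount=0.99501
step 7 (expiry): payoffs max(K−S,0) = 51.3614 37.9068 22.1425 3.6722 0.0000 0.0000 0.0000 0.0000
k=6: (k=6,j=0): S=84.8396, K−S=44.9004, hold=44.4509 ⇒ V=44.9004 exercise | (k=6,j=1): S=99.4033, K−S=30.3367, hold=29.9211 ⇒ V=30.3367 exercise | (k=6,j=2): S=116.4671, K−S=13.2729, hold=12.8972 ⇒ V=13.2729 exercise | (k=6,j=3): S=136.4600, K−S=0.0000, hold=1.8377 ⇒ V=1.8377 continue | (k=6,j=4): S=159.8850, K−S=0.0000, hold=0.0000 ⇒ V=0.0000 continue | (k=6,j=5): S=187.3311, K−S=0.0000, hold=0.0000 ⇒ V=0.0000 continue | (k=6,j=6): S=219.4886, K−S=0.0000, hold=0.0000 ⇒ V=0.0000 continue
k=5: (k=5,j=0): S=91.8332, K−S=37.9068, hold=37.4736 ⇒ V=37.9068 exercise | (k=5,j=1): S=107.5975, K−S=22.1425, hold=21.7461 ⇒ V=22.1425 exercise | (k=5,j=2): S=126.0678, K−S=3.6722, hold=7.5512 ⇒ V=7.5512 continue | (k=5,j=3): S=147.7088, K−S=0.0000, hold=0.9197 ⇒ V=0.9197 continue | (k=5,j=4): S=173.0648, K−S=0.0000, hold=0.0000 ⇒ V=0.0000 continue | (k=5,j=5): S=202.7734, K−S=0.0000, hold=0.0000 ⇒ V=0.0000 continue
k=4: (k=4,j=0): S=99.4033, K−S=30.3367, hold=29.9211 ⇒ V=30.3367 exercise | (k=4,j=1): S=116.4671, K−S=13.2729, hold=14.8156 ⇒ V=14.8156 continue | (k=4,j=2): S=136.4600, K−S=0.0000, hold=4.2338 ⇒ V=4.2338 continue | (k=4,j=3): S=159.8850, K−S=0.0000, hold=0.4602 ⇒ V=0.4602 continue | (k=4,j=4): S=187.3311, K−S=0.0000, hold=0.0000 ⇒ V=0.0000 continue
k=3: (k=3,j=0): S=107.5975, K−S=22.1425, hold=22.5091 ⇒ V=22.5091 continue | (k=3,j=1): S=126.0678, K−S=3.6722, hold=9.5082 ⇒ V=9.5082 continue | (k=3,j=2): S=147.7088, K−S=0.0000, hold=2.3464 ⇒ V=2.3464 continue | (k=3,j=3): S=173.0648, K−S=0.0000, hold=0.2303 ⇒ V=0.2303 continue
k=2: (k=2,j=0): S=116.4671, K−S=13.2729, hold=15.9670 ⇒ V=15.9670 continue | (k=2,j=1): S=136.4600, K−S=0.0000, hold=5.9188 ⇒ V=5.9188 continue | (k=2,j=2): S=159.8850, K−S=0.0000, hold=1.2881 ⇒ V=1.2881 continue
k=1: (k=1,j=0): S=126.0678, K−S=3.6722, hold=10.9178 ⇒ V=10.9178 continue | (k=1,j=1): S=147.7088, K−S=0.0000, hold=3.5991 ⇒ V=3.5991 continue
k=0: (k=0,j=0): S=136.4600, K−S=0.0000, hold=7.2437 ⇒ V=7.2437 continue

price = 7.2437
tree:
7.2437
10.9178 3.5991
15.9670 5.9188 1.2881
22.5091 9.5082 2.3464 0.2303
30.3367 14.8156 4.2338 0.4602 0.0000
37.9068 22.1425 7.5512 0.9197 0.0000 0.0000
44.9004 30.3367 13.2729 1.8377 0.0000 0.0000 0.0000
51.3614 37.9068 22.1425 3.6722 0.0000 0.0000 0.0000 0.0000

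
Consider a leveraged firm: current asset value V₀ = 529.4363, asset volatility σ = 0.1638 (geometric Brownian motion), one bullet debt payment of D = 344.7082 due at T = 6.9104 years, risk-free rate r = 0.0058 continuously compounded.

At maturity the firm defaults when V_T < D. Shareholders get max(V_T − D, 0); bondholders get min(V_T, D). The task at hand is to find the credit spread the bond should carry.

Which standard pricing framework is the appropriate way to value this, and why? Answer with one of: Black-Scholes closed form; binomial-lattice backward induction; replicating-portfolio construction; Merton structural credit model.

framework: Merton structural credit model

Key observation: a levered firm with one bullet debt due at 6.9104 years is the canonical structural-credit setup: equity is a call on the firm's assets struck at the face value.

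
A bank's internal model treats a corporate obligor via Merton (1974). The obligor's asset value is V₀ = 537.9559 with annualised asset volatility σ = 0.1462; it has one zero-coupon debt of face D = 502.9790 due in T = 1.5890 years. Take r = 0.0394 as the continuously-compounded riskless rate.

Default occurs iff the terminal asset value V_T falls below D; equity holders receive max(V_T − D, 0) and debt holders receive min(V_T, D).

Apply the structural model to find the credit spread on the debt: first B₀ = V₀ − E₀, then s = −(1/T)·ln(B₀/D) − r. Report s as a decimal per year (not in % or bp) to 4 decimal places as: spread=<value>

spread=0.0178

Apply the equity-as-call identities (strike 502.9790, horizon 1.5890 years):
d₁ = [ln(V₀/D) + (r + σ²/2)T] / (σ√T)
   = [ln(537.9559/502.9790) + (0.0394 + 0.5·0.1462²)·1.5890] / (0.1462·√1.5890)
   = [0.067228 + 0.079589] / 0.184293 = 0.796648
d₂ = d₁ − σ√T = 0.796648 − 0.184293 = 0.612355
N(d₁) = 0.787172,  N(d₂) = 0.729848,  e^(−rT) = 0.939313
E₀ = V₀·N(d₁) − D·e^(−rT)·N(d₂)
   = 537.9559·0.787172 − 502.9790·0.939313·0.729848 = 78.643632
B₀ = V₀ − E₀ = 537.9559 − 78.643632 = 459.312268
spread = −(1/T)·ln(B₀/D) − r = −(1/1.5890)·ln(459.312268/502.9790) − 0.0394 = 0.01775426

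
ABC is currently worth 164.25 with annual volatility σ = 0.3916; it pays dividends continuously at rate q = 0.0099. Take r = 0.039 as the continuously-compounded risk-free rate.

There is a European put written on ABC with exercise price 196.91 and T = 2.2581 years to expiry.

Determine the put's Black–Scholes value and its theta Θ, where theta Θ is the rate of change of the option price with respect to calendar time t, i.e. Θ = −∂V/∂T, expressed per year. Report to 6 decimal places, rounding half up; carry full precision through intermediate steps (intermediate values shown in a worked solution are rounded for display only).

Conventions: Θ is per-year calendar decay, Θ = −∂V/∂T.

σ√T = 0.3916·√2.2581 = 0.588456
d₁ = (ln(S/K) + (r−q+σ²/2)T) / (σ√T) = (ln(164.25/196.91) + (0.039−0.0099+0.3916²/2)·2.2581) / 0.588456 = (-0.181357 + 0.238851) / 0.588456 = 0.097703
d₂ = d₁ − σ√T = 0.097703 − 0.588456 = -0.490753
e^{−rT} = 0.915701
e^{−qT} = 0.977893
N(−d₁) = 0.461084,  N(−d₂) = 0.688199
Put price V = K·e^{−rT}·N(−d₂) − S·e^{−qT}·N(−d₁) = 124.089658 − 74.058805 = 50.030854
φ(d₁) = (1/√(2π))·e^{−d₁²/2} = 0.397043
Θ = −S·e^{−qT}·φ(d₁)·σ/(2√T) − q·S·e^{−qT}·N(−d₁) + r·K·e^{−rT}·N(−d₂) = −8.309501 − 0.733182 + 4.839497 = -4.203186

price = 50.030854
Θ = -4.203186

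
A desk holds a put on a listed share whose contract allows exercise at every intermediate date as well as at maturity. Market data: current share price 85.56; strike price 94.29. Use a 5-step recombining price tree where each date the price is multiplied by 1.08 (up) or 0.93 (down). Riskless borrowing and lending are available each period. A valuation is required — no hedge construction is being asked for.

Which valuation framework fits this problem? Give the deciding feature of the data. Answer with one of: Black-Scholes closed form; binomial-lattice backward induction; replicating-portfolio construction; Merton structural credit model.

framework: binomial-lattice backward induction

Key observation: an American put (K = 94.29, S₀ = 85.56) on a 5-date tree has no closed form — the optimal stopping decision is embedded and must be resolved recursively from expiry.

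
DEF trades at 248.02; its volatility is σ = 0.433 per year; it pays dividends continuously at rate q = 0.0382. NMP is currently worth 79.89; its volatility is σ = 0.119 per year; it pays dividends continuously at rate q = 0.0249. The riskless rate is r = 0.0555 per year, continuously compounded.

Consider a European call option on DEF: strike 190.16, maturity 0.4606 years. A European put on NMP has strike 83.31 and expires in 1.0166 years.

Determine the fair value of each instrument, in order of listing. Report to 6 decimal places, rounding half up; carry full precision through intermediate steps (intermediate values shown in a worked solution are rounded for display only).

[DEF call K=190.16]
σ√T = 0.433·√0.4606 = 0.293866
d₁ = (ln(S/K) + (r−q+σ²/2)T) / (σ√T) = (ln(248.02/190.16) + (0.0555−0.0382+0.433²/2)·0.4606) / 0.293866 = (0.265644 + 0.051147) / 0.293866 = 1.078009
d₂ = d₁ − σ√T = 1.078009 − 0.293866 = 0.784143
e^{−rT} = 0.974761
e^{−qT} = 0.982559
N(d₁) = 0.859485,  N(d₂) = 0.783522
price = S·e^{−qT}·N(d₁) − K·e^{−rT}·N(d₂) = 209.451622 − 145.234000 = 64.217622
[NMP put K=83.31]
σ√T = 0.119·√1.0166 = 0.119984
d₁ = (ln(S/K) + (r−q+σ²/2)T) / (σ√T) = (ln(79.89/83.31) + (0.0555−0.0249+0.119²/2)·1.0166) / 0.119984 = (-0.041918 + 0.038306) / 0.119984 = -0.030103
d₂ = d₁ − σ√T = -0.030103 − 0.119984 = -0.150087
e^{−rT} = 0.945141
e^{−qT} = 0.975004
N(−d₁) = 0.512008,  N(−d₂) = 0.559652
price = K·e^{−rT}·N(−d₂) − S·e^{−qT}·N(−d₁) = 44.066822 − 39.881864 = 4.184958

price(DEF call K=190.16) = 64.217622
price(NMP put K=83.31) = 4.184958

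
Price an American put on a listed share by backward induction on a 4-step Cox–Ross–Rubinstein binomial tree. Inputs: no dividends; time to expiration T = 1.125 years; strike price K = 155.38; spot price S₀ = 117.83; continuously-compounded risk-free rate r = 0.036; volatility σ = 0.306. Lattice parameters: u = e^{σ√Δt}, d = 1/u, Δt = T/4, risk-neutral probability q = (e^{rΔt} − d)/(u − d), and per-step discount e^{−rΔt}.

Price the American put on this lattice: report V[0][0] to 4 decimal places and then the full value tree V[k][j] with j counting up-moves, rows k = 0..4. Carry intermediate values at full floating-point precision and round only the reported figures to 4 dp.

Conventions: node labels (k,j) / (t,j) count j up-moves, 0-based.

price = 39.2769
tree:
39.2769
55.2007 23.5663
70.2073 37.5500 9.5434
82.9660 55.2007 18.9302 0.0000
93.8134 70.2073 37.5500 0.0000 0.0000

Δt=0.28125  u=1.17619  d=0.85020  q=0.49074  discount=0.98993
step 4 (expiry): payoffs max(K−S,0) = 93.8134 70.2073 37.5500 0.0000 0.0000
k=3: (k=3,j=0): S=72.4140, K−S=82.9660, hold=81.4007 ⇒ V=82.9660 exercise | (k=3,j=1): S=100.1793, K−S=55.2007, hold=53.6354 ⇒ V=55.2007 exercise | (k=3,j=2): S=138.5906, K−S=16.7894, hold=18.9302 ⇒ V=18.9302 continue | (k=3,j=3): S=191.7296, K−S=0.0000, hold=0.0000 ⇒ V=0.0000 continue
k=2: (k=2,j=0): S=85.1727, K−S=70.2073, hold=68.6420 ⇒ V=70.2073 exercise | (k=2,j=1): S=117.8300, K−S=37.5500, hold=37.0247 ⇒ V=37.5500 exercise | (k=2,j=2): S=163.0089, K−S=0.0000, hold=9.5434 ⇒ V=9.5434 continue
k=1: (k=1,j=0): S=100.1793, K−S=55.2007, hold=53.6354 ⇒ V=55.2007 exercise | (k=1,j=1): S=138.5906, K−S=16.7894, hold=23.5663 ⇒ V=23.5663 continue
k=0: (k=0,j=0): S=117.8300, K−S=37.5500, hold=39.2769 ⇒ V=39.2769 continue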